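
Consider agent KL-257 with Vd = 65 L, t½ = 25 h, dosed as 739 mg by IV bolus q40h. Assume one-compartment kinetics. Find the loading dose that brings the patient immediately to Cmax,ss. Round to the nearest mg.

f = (1/2)^(40/25) ≈ 0.329877; accumulation ratio R = 1/(1−f) ≈ 1.49226.
Loading dose to hit Cmax,ss on first dose: D_load = D_maint·R ≈ 739 × 1.49226 ≈ 1102.78 mg.

1103 mg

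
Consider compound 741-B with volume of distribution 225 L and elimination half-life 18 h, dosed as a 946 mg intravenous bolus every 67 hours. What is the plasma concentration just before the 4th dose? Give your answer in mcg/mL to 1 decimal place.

f = (1/2)^(τ/t½) = (1/2)^(67/18) ≈ 0.0758.
C₀ = D/Vd = 946/225 ≈ 4.204 mcg/mL.
Before the 4th dose, 3 doses have been given. Superposition: Cmin = C₀·(f + f² + … + f^3).
≈ 4.204 × (0.0758 + 0.0057 + 0.0004) ≈ 4.204 × 0.0819 ≈ 0.344 mcg/mL.

0.3 mcg/mL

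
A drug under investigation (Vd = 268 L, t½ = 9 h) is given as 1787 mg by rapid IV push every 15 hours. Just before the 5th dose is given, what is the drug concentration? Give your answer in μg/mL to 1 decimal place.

3.0 μg/mL

f = (1/2)^(τ/t½) = (1/2)^(15/9) ≈ 0.3150.
C₀ = D/Vd = 1787/268 ≈ 6.668 μg/mL.
Before the 5th dose, 4 doses have been given. Superposition: Cmin = C₀·(f + f² + … + f^4).
≈ 6.668 × (0.3150 + 0.0992 + 0.0313 + 0.0098) ≈ 6.668 × 0.4553 ≈ 3.036 μg/mL.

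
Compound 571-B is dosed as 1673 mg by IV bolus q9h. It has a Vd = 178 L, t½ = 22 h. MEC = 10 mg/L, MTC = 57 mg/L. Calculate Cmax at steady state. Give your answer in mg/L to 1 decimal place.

τ/t½ = 9/22 ≈ 0.40909, so fraction remaining f = (1/2)^(9/22) ≈ 0.7531.
At steady state, accumulation factor R = 1/(1 − e^(−kτ)) ≈ 4.0502.
Single-dose peak C₀ = D/Vd = 1673/178 ≈ 9.399 mg/L.
Steady-state peak Cmax,ss = C₀·R ≈ 9.399 × 4.0502 ≈ 38.068 mg/L.
Peak 38.1 mg/L vs MTC 57 mg/L: below toxic threshold.

38.1 mg/L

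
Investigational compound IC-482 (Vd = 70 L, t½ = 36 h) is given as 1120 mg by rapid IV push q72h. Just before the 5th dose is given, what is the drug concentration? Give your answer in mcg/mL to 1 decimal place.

5.3 mcg/mL

f = (1/2)^(τ/t½) = (1/2)^(72/36) ≈ 0.2500.
C₀ = D/Vd = 1120/70 ≈ 16.000 mcg/mL.
Before the 5th dose, 4 doses have been given. Superposition: Cmin = C₀·(f + f² + … + f^4).
≈ 16.000 × (0.2500 + 0.0625 + 0.0156 + 0.0039) ≈ 16.000 × 0.3320 ≈ 5.312 mcg/mL.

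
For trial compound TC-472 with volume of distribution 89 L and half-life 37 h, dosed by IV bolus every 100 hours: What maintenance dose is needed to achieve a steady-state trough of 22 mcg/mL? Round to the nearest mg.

10789 mg

τ/t½ = 100/37 ≈ 2.7027, so f = (1/2)^(100/37) ≈ 0.153605.
Cmin,ss = (D/Vd)·f/(1−f), so D = Cmin,ss·Vd·(1−f)/f.
D = 22 × 89 × (1−f)/f ≈ 22 × 89 × 5.51020 ≈ 10788.97 mg.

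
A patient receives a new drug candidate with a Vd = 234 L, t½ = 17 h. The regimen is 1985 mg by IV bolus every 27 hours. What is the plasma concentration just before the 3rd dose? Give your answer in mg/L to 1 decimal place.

f = (1/2)^(τ/t½) = (1/2)^(27/17) ≈ 0.3326.
C₀ = D/Vd = 1985/234 ≈ 8.483 mg/L.
Before the 3rd dose, 2 doses have been given. Superposition: Cmin = C₀·(f + f²).
≈ 8.483 × (0.3326 + 0.1106) ≈ 8.483 × 0.4432 ≈ 3.760 mg/L.

3.8 mg/L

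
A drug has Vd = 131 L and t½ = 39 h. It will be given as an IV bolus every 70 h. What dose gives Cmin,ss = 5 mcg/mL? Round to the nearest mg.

τ/t½ = 70/39 ≈ 1.7949, so f = (1/2)^(70/39) ≈ 0.288197.
Cmin,ss = (D/Vd)·f/(1−f), so D = Cmin,ss·Vd·(1−f)/f.
D = 5 × 131 × (1−f)/f ≈ 5 × 131 × 2.46985 ≈ 1617.75 mg.

1618 mg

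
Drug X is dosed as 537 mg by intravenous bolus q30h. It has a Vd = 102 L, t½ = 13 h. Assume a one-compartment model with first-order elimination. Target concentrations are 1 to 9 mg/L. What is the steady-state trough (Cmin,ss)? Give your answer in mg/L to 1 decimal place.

1.3 mg/L

k = ln2/t½ = ln2/13 ≈ 0.053319 h⁻¹; fraction remaining f = e^(−kτ) = e^(−0.053319×30) ≈ 0.2020.
At steady state, accumulation factor R = 1/(1 − e^(−kτ)) ≈ 1.2531.
Each bolus raises the concentration by D/Vd = 537/102 ≈ 5.265 mg/L.
Cmax,ss = C₀/(1 − f) ≈ 5.265/0.7980 ≈ 6.598 mg/L.
Steady-state trough Cmin,ss = Cmax,ss·f ≈ 6.598 × 0.2020 ≈ 1.333 mg/L.
Trough 1.3 mg/L vs MEC 1 mg/L: adequate.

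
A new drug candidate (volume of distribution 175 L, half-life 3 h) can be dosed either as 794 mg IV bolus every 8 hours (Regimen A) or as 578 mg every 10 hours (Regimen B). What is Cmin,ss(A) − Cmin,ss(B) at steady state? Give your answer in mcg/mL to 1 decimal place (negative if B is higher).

0.5 mcg/mL

Regimen A: f = (1/2)^(8/3) ≈ 0.1575; Cmin,ss = (794/175)·f/(1−f) ≈ 0.848 mcg/mL.
Regimen B: f = (1/2)^(10/3) ≈ 0.0992; Cmin,ss = (578/175)·f/(1−f) ≈ 0.364 mcg/mL.
Difference ≈ 0.848 − 0.364 ≈ 0.484 mcg/mL.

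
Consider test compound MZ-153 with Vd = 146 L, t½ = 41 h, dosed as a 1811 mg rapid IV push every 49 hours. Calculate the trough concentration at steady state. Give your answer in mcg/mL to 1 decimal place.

Over one 49-h interval, 49/41 ≈ 1.1951 half-lives elapse, leaving f ≈ 0.4367 of each dose.
At steady state, accumulation factor R = 1/(1 − e^(−kτ)) ≈ 1.7753.
Single-dose peak C₀ = D/Vd = 1811/146 ≈ 12.404 mcg/mL.
Cmax,ss = C₀/(1 − f) ≈ 12.404/0.5633 ≈ 22.020 mcg/mL.
Steady-state trough Cmin,ss = Cmax,ss·f ≈ 22.020 × 0.4367 ≈ 9.616 mcg/mL.

9.6 mcg/mL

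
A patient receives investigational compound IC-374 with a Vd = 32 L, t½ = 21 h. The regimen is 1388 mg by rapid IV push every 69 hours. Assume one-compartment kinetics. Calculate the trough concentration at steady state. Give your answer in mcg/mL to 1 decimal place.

5.0 mcg/mL

k = ln2/t½ = ln2/21 ≈ 0.033007 h⁻¹; fraction remaining f = e^(−kτ) = e^(−0.033007×69) ≈ 0.1025.
At steady state, accumulation factor R = 1/(1 − e^(−kτ)) ≈ 1.1142.
Single-dose peak C₀ = D/Vd = 1388/32 ≈ 43.375 mcg/mL.
Cmax,ss = C₀/(1 − f) ≈ 43.375/0.8975 ≈ 48.329 mcg/mL.
One interval later, Cmin,ss = Cmax,ss·e^(−kτ) ≈ 48.329 × 0.1025 ≈ 4.954 mcg/mL.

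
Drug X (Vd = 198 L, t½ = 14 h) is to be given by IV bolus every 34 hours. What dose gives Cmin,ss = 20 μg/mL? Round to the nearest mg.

τ/t½ = 34/14 ≈ 2.4286, so f = (1/2)^(34/14) ≈ 0.185749.
Cmin,ss = (D/Vd)·f/(1−f), so D = Cmin,ss·Vd·(1−f)/f.
D = 20 × 198 × (1−f)/f ≈ 20 × 198 × 4.38361 ≈ 17359.10 mg.

17359 mg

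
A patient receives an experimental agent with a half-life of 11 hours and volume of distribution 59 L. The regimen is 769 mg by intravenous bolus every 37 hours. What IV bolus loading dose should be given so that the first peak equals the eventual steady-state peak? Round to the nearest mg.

852 mg

f = (1/2)^(37/11) ≈ 0.097150; accumulation ratio R = 1/(1−f) ≈ 1.10760.
Loading dose to hit Cmax,ss on first dose: D_load = D_maint·R ≈ 769 × 1.10760 ≈ 851.74 mg.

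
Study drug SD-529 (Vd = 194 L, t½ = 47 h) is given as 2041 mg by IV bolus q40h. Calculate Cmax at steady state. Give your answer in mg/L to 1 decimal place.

23.6 mg/L

Over one 40-h interval, 40/47 ≈ 0.85106 half-lives elapse, leaving f ≈ 0.5544 of each dose.
Accumulation ratio R = 1/(1 − f) ≈ 1/0.4456 ≈ 2.2442.
Single-dose peak C₀ = D/Vd = 2041/194 ≈ 10.521 mg/L.
Steady-state peak Cmax,ss = C₀·R ≈ 10.521 × 2.2442 ≈ 23.611 mg/L.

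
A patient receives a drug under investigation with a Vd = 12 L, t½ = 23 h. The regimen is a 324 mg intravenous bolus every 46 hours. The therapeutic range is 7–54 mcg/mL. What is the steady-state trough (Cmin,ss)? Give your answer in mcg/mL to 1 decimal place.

9.0 mcg/mL

τ = 46 h = 2 half-lives, so f = (1/2)^2 = 0.25.
Accumulation ratio R = 1/(1 − f) = 1/0.75 = 4/3.
Single-dose peak C₀ = D/Vd = 324/12 = 27 mcg/mL.
Steady-state peak Cmax,ss = C₀·R = 27 × 4/3 ≈ 36.000 mcg/mL.
Steady-state trough Cmin,ss = Cmax,ss·f ≈ 36.000 × 0.25 ≈ 9.000 mcg/mL.
Trough 9.0 mcg/mL vs MEC 7 mcg/mL: adequate.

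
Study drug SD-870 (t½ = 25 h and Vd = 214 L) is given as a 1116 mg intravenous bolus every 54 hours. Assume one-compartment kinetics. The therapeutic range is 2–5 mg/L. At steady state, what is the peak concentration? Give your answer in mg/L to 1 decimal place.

6.7 mg/L

Over one 54-h interval, 54/25 ≈ 2.16 half-lives elapse, leaving f ≈ 0.2238 of each dose.
At steady state, accumulation factor R = 1/(1 − e^(−kτ)) ≈ 1.2883.
Single-dose peak C₀ = D/Vd = 1116/214 ≈ 5.215 mg/L.
Steady-state peak Cmax,ss = C₀·R ≈ 5.215 × 1.2883 ≈ 6.718 mg/L.
Peak 6.7 mg/L vs MTC 5 mg/L: exceeds toxic threshold.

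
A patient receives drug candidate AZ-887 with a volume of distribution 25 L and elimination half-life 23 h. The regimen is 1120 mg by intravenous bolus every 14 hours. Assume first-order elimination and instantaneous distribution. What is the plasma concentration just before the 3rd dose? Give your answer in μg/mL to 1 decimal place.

48.6 μg/mL

f = (1/2)^(τ/t½) = (1/2)^(14/23) ≈ 0.6558.
C₀ = D/Vd = 1120/25 ≈ 44.800 μg/mL.
Before the 3rd dose, 2 doses have been given. Superposition: Cmin = C₀·(f + f²).
≈ 44.800 × (0.6558 + 0.4301) ≈ 44.800 × 1.0859 ≈ 48.648 μg/mL.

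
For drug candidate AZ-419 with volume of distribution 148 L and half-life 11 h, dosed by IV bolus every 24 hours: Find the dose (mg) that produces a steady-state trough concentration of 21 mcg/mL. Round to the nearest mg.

10994 mg

τ/t½ = 24/11 ≈ 2.1818, so f = (1/2)^(24/11) ≈ 0.220398.
Cmin,ss = (D/Vd)·f/(1−f), so D = Cmin,ss·Vd·(1−f)/f.
D = 21 × 148 × (1−f)/f ≈ 21 × 148 × 3.53725 ≈ 10993.77 mg.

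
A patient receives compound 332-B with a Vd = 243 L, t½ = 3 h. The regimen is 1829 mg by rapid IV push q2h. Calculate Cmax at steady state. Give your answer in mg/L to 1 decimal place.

20.3 mg/L

k = ln2/t½ = ln2/3 ≈ 0.231049 h⁻¹; fraction remaining f = e^(−kτ) = e^(−0.231049×2) ≈ 0.6300.
Accumulation ratio R = 1/(1 − f) ≈ 1/0.3700 ≈ 2.7027.
Single-dose peak C₀ = D/Vd = 1829/243 ≈ 7.527 mg/L.
Steady-state peak Cmax,ss = C₀·R ≈ 7.527 × 2.7027 ≈ 20.343 mg/L.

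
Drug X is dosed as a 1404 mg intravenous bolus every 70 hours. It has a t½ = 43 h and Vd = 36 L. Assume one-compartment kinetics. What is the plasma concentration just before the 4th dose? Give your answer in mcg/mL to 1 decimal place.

f = (1/2)^(τ/t½) = (1/2)^(70/43) ≈ 0.3236.
C₀ = D/Vd = 1404/36 ≈ 39.000 mcg/mL.
Before the 4th dose, 3 doses have been given. Superposition: Cmin = C₀·(f + f² + … + f^3).
≈ 39.000 × (0.3236 + 0.1047 + 0.0339) ≈ 39.000 × 0.4622 ≈ 18.026 mcg/mL.

18.0 mcg/mL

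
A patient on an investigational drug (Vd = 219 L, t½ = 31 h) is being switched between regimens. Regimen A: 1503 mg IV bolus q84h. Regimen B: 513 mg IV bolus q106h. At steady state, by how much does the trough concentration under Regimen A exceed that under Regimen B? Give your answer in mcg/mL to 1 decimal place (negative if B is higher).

Regimen A: f = (1/2)^(84/31) ≈ 0.1529; Cmin,ss = (1503/219)·f/(1−f) ≈ 1.239 mcg/mL.
Regimen B: f = (1/2)^(106/31) ≈ 0.0935; Cmin,ss = (513/219)·f/(1−f) ≈ 0.242 mcg/mL.
Difference ≈ 1.239 − 0.242 ≈ 0.997 mcg/mL.

1.0 mcg/mL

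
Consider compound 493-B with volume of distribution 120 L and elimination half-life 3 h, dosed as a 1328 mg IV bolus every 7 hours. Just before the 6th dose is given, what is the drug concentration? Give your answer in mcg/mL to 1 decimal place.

2.7 mcg/mL

f = (1/2)^(τ/t½) = (1/2)^(7/3) ≈ 0.1984.
C₀ = D/Vd = 1328/120 ≈ 11.067 mcg/mL.
Before the 6th dose, 5 doses have been given. Superposition: Cmin = C₀·(f + f² + … + f^5).
≈ 11.067 × (0.1984 + 0.0394 + 0.0078 + 0.0015 + 0.0003) ≈ 11.067 × 0.2474 ≈ 2.738 mcg/mL.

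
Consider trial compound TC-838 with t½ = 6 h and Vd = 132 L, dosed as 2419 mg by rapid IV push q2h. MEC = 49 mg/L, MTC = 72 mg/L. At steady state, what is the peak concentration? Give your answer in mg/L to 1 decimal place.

88.8 mg/L

k = ln2/t½ = ln2/6 ≈ 0.115525 h⁻¹; fraction remaining f = e^(−kτ) = e^(−0.115525×2) ≈ 0.7937.
At steady state, accumulation factor R = 1/(1 − e^(−kτ)) ≈ 4.8473.
Each bolus raises the concentration by D/Vd = 2419/132 ≈ 18.326 mg/L.
Steady-state peak Cmax,ss = C₀·R ≈ 18.326 × 4.8473 ≈ 88.832 mg/L.
Peak 88.8 mg/L vs MTC 72 mg/L: exceeds toxic threshold.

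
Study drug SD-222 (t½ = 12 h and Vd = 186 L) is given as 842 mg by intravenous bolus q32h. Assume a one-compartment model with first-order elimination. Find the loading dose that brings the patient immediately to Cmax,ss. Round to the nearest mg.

f = (1/2)^(32/12) ≈ 0.157490; accumulation ratio R = 1/(1−f) ≈ 1.18693.
Loading dose to hit Cmax,ss on first dose: D_load = D_maint·R ≈ 842 × 1.18693 ≈ 999.40 mg.

999 mg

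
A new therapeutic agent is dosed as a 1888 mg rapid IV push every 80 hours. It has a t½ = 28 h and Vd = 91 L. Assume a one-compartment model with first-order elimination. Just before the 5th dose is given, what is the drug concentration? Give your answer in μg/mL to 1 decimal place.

f = (1/2)^(τ/t½) = (1/2)^(80/28) ≈ 0.1380.
C₀ = D/Vd = 1888/91 ≈ 20.747 μg/mL.
Before the 5th dose, 4 doses have been given. Superposition: Cmin = C₀·(f + f² + … + f^4).
≈ 20.747 × (0.1380 + 0.0190 + 0.0026 + 0.0004) ≈ 20.747 × 0.1600 ≈ 3.320 μg/mL.

3.3 μg/mL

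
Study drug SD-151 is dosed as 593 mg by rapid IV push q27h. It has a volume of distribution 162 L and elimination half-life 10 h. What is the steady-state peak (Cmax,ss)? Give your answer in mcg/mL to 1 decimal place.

k = ln2/t½ = ln2/10 ≈ 0.069315 h⁻¹; fraction remaining f = e^(−kτ) = e^(−0.069315×27) ≈ 0.1539.
Accumulation ratio R = 1/(1 − f) ≈ 1/0.8461 ≈ 1.1819.
Single-dose peak C₀ = D/Vd = 593/162 ≈ 3.660 mcg/mL.
Steady-state peak Cmax,ss = C₀·R ≈ 3.660 × 1.1819 ≈ 4.326 mcg/mL.

4.3 mcg/mL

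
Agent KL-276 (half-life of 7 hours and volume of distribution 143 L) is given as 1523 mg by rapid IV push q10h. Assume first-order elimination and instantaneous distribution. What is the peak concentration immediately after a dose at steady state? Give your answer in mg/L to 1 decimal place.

τ/t½ = 10/7 ≈ 1.4286, so fraction remaining f = (1/2)^(10/7) ≈ 0.3715.
At steady state, accumulation factor R = 1/(1 − e^(−kτ)) ≈ 1.5911.
Single-dose peak C₀ = D/Vd = 1523/143 ≈ 10.650 mg/L.
Cmax,ss = C₀/(1 − f) ≈ 10.650/0.6285 ≈ 16.945 mg/L.

16.9 mg/L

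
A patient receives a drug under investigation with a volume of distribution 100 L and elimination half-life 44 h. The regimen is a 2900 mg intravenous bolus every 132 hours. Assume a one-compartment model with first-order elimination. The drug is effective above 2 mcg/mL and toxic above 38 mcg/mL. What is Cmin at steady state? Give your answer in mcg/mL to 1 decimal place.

4.1 mcg/mL

The dosing interval is 3 half-lives, so f = 2^(−3) = 0.125.
Accumulation ratio R = 1/(1 − f) = 1/0.875 = 8/7.
Single-dose peak C₀ = D/Vd = 2900/100 = 29 mcg/mL.
Steady-state peak Cmax,ss = C₀·R = 29 × 8/7 ≈ 33.143 mcg/mL.
Steady-state trough Cmin,ss = Cmax,ss·f ≈ 33.143 × 0.125 ≈ 4.143 mcg/mL.
Trough 4.1 mcg/mL vs MEC 2 mcg/mL: adequate.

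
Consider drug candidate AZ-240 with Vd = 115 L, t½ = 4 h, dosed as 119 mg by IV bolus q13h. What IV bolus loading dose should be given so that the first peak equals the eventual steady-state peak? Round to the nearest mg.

f = (1/2)^(13/4) ≈ 0.105112; accumulation ratio R = 1/(1−f) ≈ 1.11746.
Loading dose to hit Cmax,ss on first dose: D_load = D_maint·R ≈ 119 × 1.11746 ≈ 132.98 mg.

133 mg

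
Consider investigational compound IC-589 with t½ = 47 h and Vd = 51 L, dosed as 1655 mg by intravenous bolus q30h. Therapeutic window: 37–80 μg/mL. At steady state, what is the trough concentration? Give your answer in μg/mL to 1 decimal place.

58.3 μg/mL

τ/t½ = 30/47 ≈ 0.6383, so fraction remaining f = (1/2)^(30/47) ≈ 0.6425.
Single-dose peak C₀ = D/Vd = 1655/51 ≈ 32.451 μg/mL.
Steady-state trough Cmin,ss = C₀·f/(1−f) ≈ 32.451 × 0.6425/0.3575 ≈ 58.321 μg/mL.
Trough 58.3 μg/mL vs MEC 37 μg/mL: adequate.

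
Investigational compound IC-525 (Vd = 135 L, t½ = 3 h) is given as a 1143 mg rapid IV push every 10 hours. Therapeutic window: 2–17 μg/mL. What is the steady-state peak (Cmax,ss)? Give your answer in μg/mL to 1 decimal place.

9.4 μg/mL

Over one 10-h interval, 10/3 ≈ 3.3333 half-lives elapse, leaving f ≈ 0.0992 of each dose.
Accumulation ratio R = 1/(1 − f) ≈ 1/0.9008 ≈ 1.1101.
Each bolus raises the concentration by D/Vd = 1143/135 ≈ 8.467 μg/mL.
Cmax,ss = C₀/(1 − f) ≈ 8.467/0.9008 ≈ 9.399 μg/mL.
Peak 9.4 μg/mL vs MTC 17 μg/mL: below toxic threshold.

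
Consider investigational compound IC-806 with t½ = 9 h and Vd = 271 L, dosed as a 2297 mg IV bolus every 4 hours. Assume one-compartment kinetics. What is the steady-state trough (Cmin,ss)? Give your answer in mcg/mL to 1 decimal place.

23.5 mcg/mL

τ/t½ = 4/9 ≈ 0.44444, so fraction remaining f = (1/2)^(4/9) ≈ 0.7349.
Accumulation ratio R = 1/(1 − f) ≈ 1/0.2651 ≈ 3.7722.
Single-dose peak C₀ = D/Vd = 2297/271 ≈ 8.476 mcg/mL.
Cmax,ss = C₀/(1 − f) ≈ 8.476/0.2651 ≈ 31.973 mcg/mL.
Steady-state trough Cmin,ss = Cmax,ss·f ≈ 31.973 × 0.7349 ≈ 23.497 mcg/mL.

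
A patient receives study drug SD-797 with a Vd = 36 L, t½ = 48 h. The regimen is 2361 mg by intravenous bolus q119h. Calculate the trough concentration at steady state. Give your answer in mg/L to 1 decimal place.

14.3 mg/L

k = ln2/t½ = ln2/48 ≈ 0.014441 h⁻¹; fraction remaining f = e^(−kτ) = e^(−0.014441×119) ≈ 0.1793.
At steady state, accumulation factor R = 1/(1 − e^(−kτ)) ≈ 1.2185.
Single-dose peak C₀ = D/Vd = 2361/36 ≈ 65.583 mg/L.
Cmax,ss = C₀/(1 − f) ≈ 65.583/0.8207 ≈ 79.911 mg/L.
One interval later, Cmin,ss = Cmax,ss·e^(−kτ) ≈ 79.911 × 0.1793 ≈ 14.328 mg/L.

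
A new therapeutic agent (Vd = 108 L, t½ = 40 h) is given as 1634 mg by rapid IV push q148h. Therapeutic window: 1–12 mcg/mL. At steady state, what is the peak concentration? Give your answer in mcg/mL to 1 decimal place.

τ/t½ = 148/40 ≈ 3.7, so fraction remaining f = (1/2)^(148/40) ≈ 0.0769.
Accumulation ratio R = 1/(1 − f) ≈ 1/0.9231 ≈ 1.0833.
Each bolus raises the concentration by D/Vd = 1634/108 ≈ 15.130 mcg/mL.
Cmax,ss = C₀/(1 − f) ≈ 15.130/0.9231 ≈ 16.390 mcg/mL.
Peak 16.4 mcg/mL vs MTC 12 mcg/mL: exceeds toxic threshold.

16.4 mcg/mL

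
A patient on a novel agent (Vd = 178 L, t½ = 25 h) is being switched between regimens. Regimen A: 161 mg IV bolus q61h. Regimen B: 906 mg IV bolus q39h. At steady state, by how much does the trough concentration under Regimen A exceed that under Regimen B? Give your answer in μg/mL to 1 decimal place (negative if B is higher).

-2.4 μg/mL

Regimen A: f = (1/2)^(61/25) ≈ 0.1843; Cmin,ss = (161/178)·f/(1−f) ≈ 0.204 μg/mL.
Regimen B: f = (1/2)^(39/25) ≈ 0.3392; Cmin,ss = (906/178)·f/(1−f) ≈ 2.613 μg/mL.
Difference ≈ 0.204 − 2.613 ≈ -2.409 μg/mL.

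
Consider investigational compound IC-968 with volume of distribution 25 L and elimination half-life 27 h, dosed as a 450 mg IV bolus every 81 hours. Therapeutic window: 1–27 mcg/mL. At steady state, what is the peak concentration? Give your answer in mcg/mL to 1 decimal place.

The dosing interval is 3 half-lives, so f = 2^(−3) = 0.125.
At steady state, R = 1/(1 − 0.125) = 8/7.
Single-dose peak C₀ = D/Vd = 450/25 = 18 mcg/mL.
Steady-state peak Cmax,ss = C₀·R = 18 × 8/7 ≈ 20.571 mcg/mL.
Peak 20.6 mcg/mL vs MTC 27 mcg/mL: below toxic threshold.

20.6 mcg/mL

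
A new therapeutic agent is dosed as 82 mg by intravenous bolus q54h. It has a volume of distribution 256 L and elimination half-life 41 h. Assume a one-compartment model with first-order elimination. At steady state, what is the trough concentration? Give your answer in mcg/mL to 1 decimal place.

0.2 mcg/mL

τ/t½ = 54/41 ≈ 1.3171, so fraction remaining f = (1/2)^(54/41) ≈ 0.4013.
At steady state, accumulation factor R = 1/(1 − e^(−kτ)) ≈ 1.6703.
Single-dose peak C₀ = D/Vd = 82/256 ≈ 0.320 mcg/mL.
Cmax,ss = C₀/(1 − f) ≈ 0.320/0.5987 ≈ 0.534 mcg/mL.
Steady-state trough Cmin,ss = Cmax,ss·f ≈ 0.534 × 0.4013 ≈ 0.214 mcg/mL.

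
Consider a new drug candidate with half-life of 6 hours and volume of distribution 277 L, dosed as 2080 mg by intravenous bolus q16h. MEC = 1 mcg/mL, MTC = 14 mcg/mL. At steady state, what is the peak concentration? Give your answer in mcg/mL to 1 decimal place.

k = ln2/t½ = ln2/6 ≈ 0.115525 h⁻¹; fraction remaining f = e^(−kτ) = e^(−0.115525×16) ≈ 0.1575.
At steady state, accumulation factor R = 1/(1 − e^(−kτ)) ≈ 1.1869.
Each bolus raises the concentration by D/Vd = 2080/277 ≈ 7.509 mcg/mL.
Steady-state peak Cmax,ss = C₀·R ≈ 7.509 × 1.1869 ≈ 8.912 mcg/mL.
Peak 8.9 mcg/mL vs MTC 14 mcg/mL: below toxic threshold.

8.9 mcg/mL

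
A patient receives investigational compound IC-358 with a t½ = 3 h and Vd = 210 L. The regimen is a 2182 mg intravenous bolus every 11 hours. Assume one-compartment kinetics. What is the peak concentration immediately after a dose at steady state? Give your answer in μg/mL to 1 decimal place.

11.3 μg/mL

k = ln2/t½ = ln2/3 ≈ 0.231049 h⁻¹; fraction remaining f = e^(−kτ) = e^(−0.231049×11) ≈ 0.0787.
Accumulation ratio R = 1/(1 − f) ≈ 1/0.9213 ≈ 1.0854.
Single-dose peak C₀ = D/Vd = 2182/210 ≈ 10.390 μg/mL.
Cmax,ss = C₀/(1 − f) ≈ 10.390/0.9213 ≈ 11.278 μg/mL.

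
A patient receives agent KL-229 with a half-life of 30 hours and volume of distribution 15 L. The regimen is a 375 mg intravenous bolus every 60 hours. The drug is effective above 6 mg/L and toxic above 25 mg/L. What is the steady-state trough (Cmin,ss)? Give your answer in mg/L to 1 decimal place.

τ = 60 h = 2 half-lives, so f = (1/2)^2 = 0.25.
At steady state, R = 1/(1 − 0.25) = 4/3.
Single-dose peak C₀ = D/Vd = 375/15 = 25 mg/L.
Steady-state peak Cmax,ss = C₀·R = 25 × 4/3 ≈ 33.333 mg/L.
Steady-state trough Cmin,ss = Cmax,ss·f ≈ 33.333 × 0.25 ≈ 8.333 mg/L.
Trough 8.3 mg/L vs MEC 6 mg/L: adequate.

8.3 mg/L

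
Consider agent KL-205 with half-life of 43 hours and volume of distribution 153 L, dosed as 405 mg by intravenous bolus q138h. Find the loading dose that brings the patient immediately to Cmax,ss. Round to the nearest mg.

454 mg

f = (1/2)^(138/43) ≈ 0.108119; accumulation ratio R = 1/(1−f) ≈ 1.12123.
Loading dose to hit Cmax,ss on first dose: D_load = D_maint·R ≈ 405 × 1.12123 ≈ 454.10 mg.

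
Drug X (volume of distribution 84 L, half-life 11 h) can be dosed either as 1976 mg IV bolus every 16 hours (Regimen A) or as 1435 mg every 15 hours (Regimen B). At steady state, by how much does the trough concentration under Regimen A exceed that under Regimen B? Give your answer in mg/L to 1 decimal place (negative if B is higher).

2.7 mg/L

Regimen A: f = (1/2)^(16/11) ≈ 0.3649; Cmin,ss = (1976/84)·f/(1−f) ≈ 13.516 mg/L.
Regimen B: f = (1/2)^(15/11) ≈ 0.3886; Cmin,ss = (1435/84)·f/(1−f) ≈ 10.858 mg/L.
Difference ≈ 13.516 − 10.858 ≈ 2.658 mg/L.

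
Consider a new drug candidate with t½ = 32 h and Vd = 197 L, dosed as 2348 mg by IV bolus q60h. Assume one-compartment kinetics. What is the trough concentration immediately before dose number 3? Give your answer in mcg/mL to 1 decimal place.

4.1 mcg/mL

f = (1/2)^(τ/t½) = (1/2)^(60/32) ≈ 0.2726.
C₀ = D/Vd = 2348/197 ≈ 11.919 mcg/mL.
Before the 3rd dose, 2 doses have been given. Superposition: Cmin = C₀·(f + f²).
≈ 11.919 × (0.2726 + 0.0743) ≈ 11.919 × 0.3469 ≈ 4.135 mcg/mL.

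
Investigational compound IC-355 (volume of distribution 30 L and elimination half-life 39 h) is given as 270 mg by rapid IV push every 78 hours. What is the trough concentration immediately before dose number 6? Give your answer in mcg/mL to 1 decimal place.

f = (1/2)^(τ/t½) = (1/2)^(78/39) ≈ 0.2500.
C₀ = D/Vd = 270/30 ≈ 9.000 mcg/mL.
Before the 6th dose, 5 doses have been given. Superposition: Cmin = C₀·(f + f² + … + f^5).
≈ 9.000 × (0.2500 + 0.0625 + 0.0156 + 0.0039 + 0.0010) ≈ 9.000 × 0.3330 ≈ 2.997 mcg/mL.

3.0 mcg/mL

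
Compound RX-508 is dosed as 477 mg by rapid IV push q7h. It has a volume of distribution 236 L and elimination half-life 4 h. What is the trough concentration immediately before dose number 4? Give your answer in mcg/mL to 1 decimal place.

0.8 mcg/mL

f = (1/2)^(τ/t½) = (1/2)^(7/4) ≈ 0.2973.
C₀ = D/Vd = 477/236 ≈ 2.021 mcg/mL.
Before the 4th dose, 3 doses have been given. Superposition: Cmin = C₀·(f + f² + … + f^3).
≈ 2.021 × (0.2973 + 0.0884 + 0.0263) ≈ 2.021 × 0.4120 ≈ 0.833 mcg/mL.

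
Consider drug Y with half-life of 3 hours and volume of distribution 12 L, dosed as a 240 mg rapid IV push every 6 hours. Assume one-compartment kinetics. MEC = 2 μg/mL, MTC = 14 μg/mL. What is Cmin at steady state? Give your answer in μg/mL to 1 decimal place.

τ = 6 h = 2 half-lives, so f = (1/2)^2 = 0.25.
At steady state, R = 1/(1 − 0.25) = 4/3.
Single-dose peak C₀ = D/Vd = 240/12 = 20 μg/mL.
Steady-state peak Cmax,ss = C₀·R = 20 × 4/3 ≈ 26.667 μg/mL.
Steady-state trough Cmin,ss = Cmax,ss·f ≈ 26.667 × 0.25 ≈ 6.667 μg/mL.
Trough 6.7 μg/mL vs MEC 2 μg/mL: adequate.

6.7 μg/mL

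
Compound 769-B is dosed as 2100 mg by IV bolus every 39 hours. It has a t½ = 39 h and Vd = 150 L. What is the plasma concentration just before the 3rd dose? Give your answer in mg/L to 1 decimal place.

f = (1/2)^(τ/t½) = (1/2)^(39/39) ≈ 0.5000.
C₀ = D/Vd = 2100/150 ≈ 14.000 mg/L.
Before the 3rd dose, 2 doses have been given. Superposition: Cmin = C₀·(f + f²).
≈ 14.000 × (0.5000 + 0.2500) ≈ 14.000 × 0.7500 ≈ 10.500 mg/L.

10.5 mg/L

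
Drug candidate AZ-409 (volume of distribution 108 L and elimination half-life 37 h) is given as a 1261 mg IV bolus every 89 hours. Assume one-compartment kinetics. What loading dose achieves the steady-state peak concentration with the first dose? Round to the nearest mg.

1554 mg

f = (1/2)^(89/37) ≈ 0.188756; accumulation ratio R = 1/(1−f) ≈ 1.23267.
Loading dose to hit Cmax,ss on first dose: D_load = D_maint·R ≈ 1261 × 1.23267 ≈ 1554.40 mg.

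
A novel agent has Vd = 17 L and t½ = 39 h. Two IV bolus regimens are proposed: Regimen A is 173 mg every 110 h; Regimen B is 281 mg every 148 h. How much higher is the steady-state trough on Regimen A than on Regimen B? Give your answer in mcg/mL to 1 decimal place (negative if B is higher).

0.4 mcg/mL

Regimen A: f = (1/2)^(110/39) ≈ 0.1416; Cmin,ss = (173/17)·f/(1−f) ≈ 1.679 mcg/mL.
Regimen B: f = (1/2)^(148/39) ≈ 0.0720; Cmin,ss = (281/17)·f/(1−f) ≈ 1.282 mcg/mL.
Difference ≈ 1.679 − 1.282 ≈ 0.397 mcg/mL.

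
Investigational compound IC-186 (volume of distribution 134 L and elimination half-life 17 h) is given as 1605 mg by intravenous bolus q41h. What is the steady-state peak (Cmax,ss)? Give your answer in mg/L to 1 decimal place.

14.7 mg/L

τ/t½ = 41/17 ≈ 2.4118, so fraction remaining f = (1/2)^(41/17) ≈ 0.1879.
Accumulation ratio R = 1/(1 − f) ≈ 1/0.8121 ≈ 1.2314.
Each bolus raises the concentration by D/Vd = 1605/134 ≈ 11.978 mg/L.
Cmax,ss = C₀/(1 − f) ≈ 11.978/0.8121 ≈ 14.749 mg/L.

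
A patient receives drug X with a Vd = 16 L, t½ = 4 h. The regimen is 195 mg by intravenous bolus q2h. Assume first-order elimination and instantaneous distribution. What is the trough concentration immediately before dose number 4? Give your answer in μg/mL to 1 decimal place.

19.0 μg/mL

f = (1/2)^(τ/t½) = (1/2)^(2/4) ≈ 0.7071.
C₀ = D/Vd = 195/16 ≈ 12.188 μg/mL.
Before the 4th dose, 3 doses have been given. Superposition: Cmin = C₀·(f + f² + … + f^3).
≈ 12.188 × (0.7071 + 0.5000 + 0.3535) ≈ 12.188 × 1.5606 ≈ 19.021 μg/mL.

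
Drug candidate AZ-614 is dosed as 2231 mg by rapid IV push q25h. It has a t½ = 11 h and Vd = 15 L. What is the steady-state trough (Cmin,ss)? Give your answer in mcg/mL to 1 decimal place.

k = ln2/t½ = ln2/11 ≈ 0.063013 h⁻¹; fraction remaining f = e^(−kτ) = e^(−0.063013×25) ≈ 0.2069.
Single-dose peak C₀ = D/Vd = 2231/15 ≈ 148.733 mcg/mL.
Steady-state trough Cmin,ss = C₀·f/(1−f) ≈ 148.733 × 0.2069/0.7931 ≈ 38.801 mcg/mL.

38.8 mcg/mL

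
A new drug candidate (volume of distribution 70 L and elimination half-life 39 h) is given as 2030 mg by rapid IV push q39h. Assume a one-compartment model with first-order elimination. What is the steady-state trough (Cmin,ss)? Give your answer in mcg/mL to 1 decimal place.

29.0 mcg/mL

The dosing interval is 1 half-life, so f = 2^(−1) = 0.5.
Accumulation ratio R = 1/(1 − f) = 1/0.5 = 2/1.
Single-dose peak C₀ = D/Vd = 2030/70 = 29 mcg/mL.
Steady-state peak Cmax,ss = C₀·R = 29 × 2/1 ≈ 58.000 mcg/mL.
Steady-state trough Cmin,ss = Cmax,ss·f ≈ 58.000 × 0.5 ≈ 29.000 mcg/mL.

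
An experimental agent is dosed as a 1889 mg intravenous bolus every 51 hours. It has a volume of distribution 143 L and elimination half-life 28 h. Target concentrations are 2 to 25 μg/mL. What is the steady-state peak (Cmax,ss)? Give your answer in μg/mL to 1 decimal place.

Over one 51-h interval, 51/28 ≈ 1.8214 half-lives elapse, leaving f ≈ 0.2829 of each dose.
At steady state, accumulation factor R = 1/(1 − e^(−kτ)) ≈ 1.3945.
Each bolus raises the concentration by D/Vd = 1889/143 ≈ 13.210 μg/mL.
Steady-state peak Cmax,ss = C₀·R ≈ 13.210 × 1.3945 ≈ 18.421 μg/mL.
Peak 18.4 μg/mL vs MTC 25 μg/mL: below toxic threshold.

18.4 μg/mL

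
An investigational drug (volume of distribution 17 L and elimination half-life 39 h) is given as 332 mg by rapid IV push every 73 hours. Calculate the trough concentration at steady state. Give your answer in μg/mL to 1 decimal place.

τ/t½ = 73/39 ≈ 1.8718, so fraction remaining f = (1/2)^(73/39) ≈ 0.2732.
Single-dose peak C₀ = D/Vd = 332/17 ≈ 19.529 μg/mL.
Steady-state trough Cmin,ss = C₀·f/(1−f) ≈ 19.529 × 0.2732/0.7268 ≈ 7.341 μg/mL.

7.3 μg/mL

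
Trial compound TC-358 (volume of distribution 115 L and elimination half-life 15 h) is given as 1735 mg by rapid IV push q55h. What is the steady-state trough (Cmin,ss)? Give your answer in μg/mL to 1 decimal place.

τ/t½ = 55/15 ≈ 3.6667, so fraction remaining f = (1/2)^(55/15) ≈ 0.0787.
Accumulation ratio R = 1/(1 − f) ≈ 1/0.9213 ≈ 1.0854.
Each bolus raises the concentration by D/Vd = 1735/115 ≈ 15.087 μg/mL.
Cmax,ss = C₀/(1 − f) ≈ 15.087/0.9213 ≈ 16.376 μg/mL.
One interval later, Cmin,ss = Cmax,ss·e^(−kτ) ≈ 16.376 × 0.0787 ≈ 1.289 μg/mL.

1.3 μg/mL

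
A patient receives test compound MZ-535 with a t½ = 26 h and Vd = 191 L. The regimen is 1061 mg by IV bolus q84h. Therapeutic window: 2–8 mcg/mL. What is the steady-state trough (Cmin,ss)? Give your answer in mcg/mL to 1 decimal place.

0.7 mcg/mL

τ/t½ = 84/26 ≈ 3.2308, so fraction remaining f = (1/2)^(84/26) ≈ 0.1065.
Each bolus raises the concentration by D/Vd = 1061/191 ≈ 5.555 mcg/mL.
Steady-state trough Cmin,ss = C₀·f/(1−f) ≈ 5.555 × 0.1065/0.8935 ≈ 0.662 mcg/mL.
Trough 0.7 mcg/mL vs MEC 2 mcg/mL: subtherapeutic.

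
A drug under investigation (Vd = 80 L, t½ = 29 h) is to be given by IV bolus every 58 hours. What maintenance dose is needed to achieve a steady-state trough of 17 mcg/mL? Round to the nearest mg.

τ/t½ = 58/29 ≈ 2, so f = (1/2)^(58/29) ≈ 0.250000.
Cmin,ss = (D/Vd)·f/(1−f), so D = Cmin,ss·Vd·(1−f)/f.
D = 17 × 80 × (1−f)/f ≈ 17 × 80 × 3.00000 ≈ 4080.00 mg.

4080 mg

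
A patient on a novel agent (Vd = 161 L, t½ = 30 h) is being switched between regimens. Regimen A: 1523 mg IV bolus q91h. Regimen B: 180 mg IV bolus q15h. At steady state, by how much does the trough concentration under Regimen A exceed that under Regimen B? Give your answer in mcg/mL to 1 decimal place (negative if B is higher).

Regimen A: f = (1/2)^(91/30) ≈ 0.1221; Cmin,ss = (1523/161)·f/(1−f) ≈ 1.316 mcg/mL.
Regimen B: f = (1/2)^(15/30) ≈ 0.7071; Cmin,ss = (180/161)·f/(1−f) ≈ 2.699 mcg/mL.
Difference ≈ 1.316 − 2.699 ≈ -1.383 mcg/mL.

-1.4 mcg/mL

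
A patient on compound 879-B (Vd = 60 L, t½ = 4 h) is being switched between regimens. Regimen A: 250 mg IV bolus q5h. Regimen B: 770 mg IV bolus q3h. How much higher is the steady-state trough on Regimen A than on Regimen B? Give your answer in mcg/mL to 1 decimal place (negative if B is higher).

-15.8 mcg/mL

Regimen A: f = (1/2)^(5/4) ≈ 0.4204; Cmin,ss = (250/60)·f/(1−f) ≈ 3.022 mcg/mL.
Regimen B: f = (1/2)^(3/4) ≈ 0.5946; Cmin,ss = (770/60)·f/(1−f) ≈ 18.823 mcg/mL.
Difference ≈ 3.022 − 18.823 ≈ -15.801 mcg/mL.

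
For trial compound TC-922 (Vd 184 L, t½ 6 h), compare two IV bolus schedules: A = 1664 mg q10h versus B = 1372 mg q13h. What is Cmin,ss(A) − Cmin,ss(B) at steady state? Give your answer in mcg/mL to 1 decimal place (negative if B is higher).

Regimen A: f = (1/2)^(10/6) ≈ 0.3150; Cmin,ss = (1664/184)·f/(1−f) ≈ 4.159 mcg/mL.
Regimen B: f = (1/2)^(13/6) ≈ 0.2227; Cmin,ss = (1372/184)·f/(1−f) ≈ 2.136 mcg/mL.
Difference ≈ 4.159 − 2.136 ≈ 2.023 mcg/mL.

2.0 mcg/mL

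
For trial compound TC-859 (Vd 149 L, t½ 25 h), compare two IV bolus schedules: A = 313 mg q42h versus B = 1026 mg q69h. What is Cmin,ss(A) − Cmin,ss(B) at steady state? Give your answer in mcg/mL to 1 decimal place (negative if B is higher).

Regimen A: f = (1/2)^(42/25) ≈ 0.3121; Cmin,ss = (313/149)·f/(1−f) ≈ 0.953 mcg/mL.
Regimen B: f = (1/2)^(69/25) ≈ 0.1476; Cmin,ss = (1026/149)·f/(1−f) ≈ 1.192 mcg/mL.
Difference ≈ 0.953 − 1.192 ≈ -0.239 mcg/mL.

-0.2 mcg/mL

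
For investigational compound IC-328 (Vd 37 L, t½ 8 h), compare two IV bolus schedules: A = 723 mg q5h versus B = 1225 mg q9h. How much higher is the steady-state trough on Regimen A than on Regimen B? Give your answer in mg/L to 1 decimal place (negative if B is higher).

Regimen A: f = (1/2)^(5/8) ≈ 0.6484; Cmin,ss = (723/37)·f/(1−f) ≈ 36.036 mg/L.
Regimen B: f = (1/2)^(9/8) ≈ 0.4585; Cmin,ss = (1225/37)·f/(1−f) ≈ 28.033 mg/L.
Difference ≈ 36.036 − 28.033 ≈ 8.003 mg/L.

8.0 mg/L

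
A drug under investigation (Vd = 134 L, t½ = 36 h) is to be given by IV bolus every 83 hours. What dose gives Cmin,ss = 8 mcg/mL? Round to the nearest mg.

τ/t½ = 83/36 ≈ 2.3056, so f = (1/2)^(83/36) ≈ 0.202283.
Cmin,ss = (D/Vd)·f/(1−f), so D = Cmin,ss·Vd·(1−f)/f.
D = 8 × 134 × (1−f)/f ≈ 8 × 134 × 3.94357 ≈ 4227.51 mg.

4228 mg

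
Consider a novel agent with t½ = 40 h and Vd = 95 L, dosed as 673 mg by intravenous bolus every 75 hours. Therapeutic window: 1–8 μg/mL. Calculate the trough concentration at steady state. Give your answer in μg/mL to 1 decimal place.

2.7 μg/mL

k = ln2/t½ = ln2/40 ≈ 0.017329 h⁻¹; fraction remaining f = e^(−kτ) = e^(−0.017329×75) ≈ 0.2726.
Accumulation ratio R = 1/(1 − f) ≈ 1/0.7274 ≈ 1.3748.
Single-dose peak C₀ = D/Vd = 673/95 ≈ 7.084 μg/mL.
Steady-state peak Cmax,ss = C₀·R ≈ 7.084 × 1.3748 ≈ 9.739 μg/mL.
One interval later, Cmin,ss = Cmax,ss·e^(−kτ) ≈ 9.739 × 0.2726 ≈ 2.655 μg/mL.
Trough 2.7 μg/mL vs MEC 1 μg/mL: adequate.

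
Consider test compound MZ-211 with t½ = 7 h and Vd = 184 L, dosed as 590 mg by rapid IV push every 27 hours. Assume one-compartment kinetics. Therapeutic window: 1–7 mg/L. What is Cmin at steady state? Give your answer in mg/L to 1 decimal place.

k = ln2/t½ = ln2/7 ≈ 0.099021 h⁻¹; fraction remaining f = e^(−kτ) = e^(−0.099021×27) ≈ 0.0690.
At steady state, accumulation factor R = 1/(1 − e^(−kτ)) ≈ 1.0741.
Single-dose peak C₀ = D/Vd = 590/184 ≈ 3.207 mg/L.
Steady-state peak Cmax,ss = C₀·R ≈ 3.207 × 1.0741 ≈ 3.445 mg/L.
One interval later, Cmin,ss = Cmax,ss·e^(−kτ) ≈ 3.445 × 0.0690 ≈ 0.238 mg/L.
Trough 0.2 mg/L vs MEC 1 mg/L: subtherapeutic.

0.2 mg/L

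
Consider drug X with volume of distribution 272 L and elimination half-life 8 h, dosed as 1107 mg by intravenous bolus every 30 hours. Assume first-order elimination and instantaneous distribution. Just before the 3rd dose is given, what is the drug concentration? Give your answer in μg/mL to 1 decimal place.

f = (1/2)^(τ/t½) = (1/2)^(30/8) ≈ 0.0743.
C₀ = D/Vd = 1107/272 ≈ 4.070 μg/mL.
Before the 3rd dose, 2 doses have been given. Superposition: Cmin = C₀·(f + f²).
≈ 4.070 × (0.0743 + 0.0055) ≈ 4.070 × 0.0798 ≈ 0.325 μg/mL.

0.3 μg/mL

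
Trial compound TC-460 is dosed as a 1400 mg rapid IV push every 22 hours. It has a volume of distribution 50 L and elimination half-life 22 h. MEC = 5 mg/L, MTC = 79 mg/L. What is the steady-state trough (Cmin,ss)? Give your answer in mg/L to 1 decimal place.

The dosing interval is 1 half-life, so f = 2^(−1) = 0.5.
At steady state, R = 1/(1 − 0.5) = 2/1.
Single-dose peak C₀ = D/Vd = 1400/50 = 28 mg/L.
Steady-state peak Cmax,ss = C₀·R = 28 × 2/1 ≈ 56.000 mg/L.
Steady-state trough Cmin,ss = Cmax,ss·f ≈ 56.000 × 0.5 ≈ 28.000 mg/L.
Trough 28.0 mg/L vs MEC 5 mg/L: adequate.

28.0 mg/L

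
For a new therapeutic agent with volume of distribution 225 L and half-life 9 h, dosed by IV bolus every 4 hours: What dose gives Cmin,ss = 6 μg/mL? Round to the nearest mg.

τ/t½ = 4/9 ≈ 0.44444, so f = (1/2)^(4/9) ≈ 0.734867.
Cmin,ss = (D/Vd)·f/(1−f), so D = Cmin,ss·Vd·(1−f)/f.
D = 6 × 225 × (1−f)/f ≈ 6 × 225 × 0.36079 ≈ 487.07 mg.

487 mg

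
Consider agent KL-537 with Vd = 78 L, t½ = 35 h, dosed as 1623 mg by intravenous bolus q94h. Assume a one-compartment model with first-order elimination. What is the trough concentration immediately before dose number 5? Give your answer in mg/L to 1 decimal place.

3.8 mg/L

f = (1/2)^(τ/t½) = (1/2)^(94/35) ≈ 0.1554.
C₀ = D/Vd = 1623/78 ≈ 20.808 mg/L.
Before the 5th dose, 4 doses have been given. Superposition: Cmin = C₀·(f + f² + … + f^4).
≈ 20.808 × (0.1554 + 0.0241 + 0.0038 + 0.0006) ≈ 20.808 × 0.1839 ≈ 3.827 mg/L.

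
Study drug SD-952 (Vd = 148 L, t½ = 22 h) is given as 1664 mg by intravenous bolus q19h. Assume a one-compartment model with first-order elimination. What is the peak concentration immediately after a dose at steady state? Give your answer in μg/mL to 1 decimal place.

25.0 μg/mL

Over one 19-h interval, 19/22 ≈ 0.86364 half-lives elapse, leaving f ≈ 0.5496 of each dose.
Accumulation ratio R = 1/(1 − f) ≈ 1/0.4504 ≈ 2.2202.
Single-dose peak C₀ = D/Vd = 1664/148 ≈ 11.243 μg/mL.
Steady-state peak Cmax,ss = C₀·R ≈ 11.243 × 2.2202 ≈ 24.962 μg/mL.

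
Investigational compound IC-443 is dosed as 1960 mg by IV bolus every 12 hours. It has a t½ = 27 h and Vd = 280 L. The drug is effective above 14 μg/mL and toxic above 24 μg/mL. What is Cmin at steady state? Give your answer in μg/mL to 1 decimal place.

19.4 μg/mL

τ/t½ = 12/27 ≈ 0.44444, so fraction remaining f = (1/2)^(12/27) ≈ 0.7349.
Accumulation ratio R = 1/(1 − f) ≈ 1/0.2651 ≈ 3.7722.
Single-dose peak C₀ = D/Vd = 1960/280 ≈ 7.000 μg/mL.
Cmax,ss = C₀/(1 − f) ≈ 7.000/0.2651 ≈ 26.405 μg/mL.
Steady-state trough Cmin,ss = Cmax,ss·f ≈ 26.405 × 0.7349 ≈ 19.405 μg/mL.
Trough 19.4 μg/mL vs MEC 14 μg/mL: adequate.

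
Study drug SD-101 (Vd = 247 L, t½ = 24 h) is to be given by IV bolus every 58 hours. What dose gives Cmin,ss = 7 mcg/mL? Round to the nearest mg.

τ/t½ = 58/24 ≈ 2.4167, so f = (1/2)^(58/24) ≈ 0.187288.
Cmin,ss = (D/Vd)·f/(1−f), so D = Cmin,ss·Vd·(1−f)/f.
D = 7 × 247 × (1−f)/f ≈ 7 × 247 × 4.33937 ≈ 7502.77 mg.

7503 mg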